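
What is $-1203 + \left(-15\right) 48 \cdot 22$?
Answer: $-17043$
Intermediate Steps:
$-1203 + \left(-15\right) 48 \cdot 22 = -1203 - 15840 = -17043$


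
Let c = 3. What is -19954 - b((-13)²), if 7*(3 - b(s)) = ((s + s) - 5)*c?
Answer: -138700/7 ≈ -19814.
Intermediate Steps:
b(s) = 36/7 - 6*s/7 (b(s) = 3 - ((s + s) - 5)*3/7 = 3 - (2*s - 5)*3/7 = 3 - (-5 + 2*s)*3/7 = 3 - (-15 + 6*s)/7 = 3 + (15/7 - 6*s/7) = 36/7 - 6*s/7)
-19954 - b((-13)²) = -19954 - (36/7 - 6/7*(-13)²) = -19954 - (36/7 - 6/7*169) = -19954 - (36/7 - 1014/7) = -19954 - 1*(-978/7) = -19954 + 978/7 = -138700/7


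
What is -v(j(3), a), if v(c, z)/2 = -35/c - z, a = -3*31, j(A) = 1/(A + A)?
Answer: 234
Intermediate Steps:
j(A) = 1/(2*A)
a = -93
v(c, z) = -70/c - 2*z (v(c, z) = 2*(-35/c - z) = 2*(-z - 35/c) = -70/c - 2*z)
-v(j(3), a) = -(-70/((½)/3) - 2*(-93)) = -(-70/((½)*(⅓)) + 186) = -(-70/⅙ + 186) = -(-70*6 + 186) = -(-420 + 186) = -1*(-234) = 234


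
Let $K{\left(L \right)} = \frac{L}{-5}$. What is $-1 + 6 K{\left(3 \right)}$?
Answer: $- \frac{23}{5} \approx -4.6$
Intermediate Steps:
$K{\left(L \right)} = - \frac{L}{5}$ ($K{\left(L \right)} = L \left(- \frac{1}{5}\right) = - \frac{L}{5}$)
$-1 + 6 K{\left(3 \right)} = -1 + 6 \left(\left(- \frac{1}{5}\right) 3\right) = -1 + 6 \left(- \frac{3}{5}\right) = -1 - \frac{18}{5} = - \frac{23}{5}$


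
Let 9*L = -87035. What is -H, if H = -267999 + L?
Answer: 2499026/9 ≈ 2.7767e+5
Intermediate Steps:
L = -87035/9 (L = (⅑)*(-87035) = -87035/9 ≈ -9670.6)
H = -2499026/9 (H = -267999 - 87035/9 = -2499026/9 ≈ -2.7767e+5)
-H = -1*(-2499026/9) = 2499026/9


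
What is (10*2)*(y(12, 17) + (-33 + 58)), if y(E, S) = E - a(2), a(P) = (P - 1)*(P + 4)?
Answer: 620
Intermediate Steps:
a(P) = (-1 + P)*(4 + P)
y(E, S) = -6 + E (y(E, S) = E - (-4 + 2**2 + 3*2) = E - (-4 + 4 + 6) = E - 1*6 = E - 6 = -6 + E)
(10*2)*(y(12, 17) + (-33 + 58)) = (10*2)*((-6 + 12) + (-33 + 58)) = 20*(6 + 25) = 20*31 = 620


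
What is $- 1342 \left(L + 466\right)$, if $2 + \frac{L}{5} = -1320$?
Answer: $8245248$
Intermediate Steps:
$L = -6610$ ($L = -10 + 5 \left(-1320\right) = -10 - 6600 = -6610$)
$- 1342 \left(L + 466\right) = - 1342 \left(-6610 + 466\right) = \left(-1342\right) \left(-6144\right) = 8245248$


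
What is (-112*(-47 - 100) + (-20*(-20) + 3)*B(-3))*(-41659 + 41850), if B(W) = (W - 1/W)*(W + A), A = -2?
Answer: 12512792/3 ≈ 4.1709e+6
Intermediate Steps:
B(W) = (-2 + W)*(W - 1/W) (B(W) = (W - 1/W)*(W - 2) = (W - 1/W)*(-2 + W) = (-2 + W)*(W - 1/W))
(-112*(-47 - 100) + (-20*(-20) + 3)*B(-3))*(-41659 + 41850) = (-112*(-47 - 100) + (-20*(-20) + 3)*(-1 + (-3)² - 2*(-3) + 2/(-3)))*(-41659 + 41850) = (-112*(-147) + (400 + 3)*(-1 + 9 + 6 + 2*(-⅓)))*191 = (16464 + 403*(-1 + 9 + 6 - ⅔))*191 = (16464 + 403*(40/3))*191 = (16464 + 16120/3)*191 = (65512/3)*191 = 12512792/3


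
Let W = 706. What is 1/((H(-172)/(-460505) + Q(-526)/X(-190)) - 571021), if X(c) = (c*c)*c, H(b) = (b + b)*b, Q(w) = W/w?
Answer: -166142559617000/94870911881858656547 ≈ -1.7512e-6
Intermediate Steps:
Q(w) = 706/w
H(b) = 2*b**2 (H(b) = (2*b)*b = 2*b**2)
X(c) = c**3 (X(c) = c**2*c = c**3)
1/((H(-172)/(-460505) + Q(-526)/X(-190)) - 571021) = 1/(((2*(-172)**2)/(-460505) + (706/(-526))/((-190)**3)) - 571021) = 1/(((2*29584)*(-1/460505) + (706*(-1/526))/(-6859000)) - 571021) = 1/((59168*(-1/460505) - 353/263*(-1/6859000)) - 571021) = 1/((-59168/460505 + 353/1803917000) - 571021) = 1/(-21346799699547/166142559617000 - 571021) = 1/(-94870911881858656547/166142559617000) = -166142559617000/94870911881858656547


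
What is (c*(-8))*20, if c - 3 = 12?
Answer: -2400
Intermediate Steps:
c = 15 (c = 3 + 12 = 15)
(c*(-8))*20 = (15*(-8))*20 = -120*20 = -2400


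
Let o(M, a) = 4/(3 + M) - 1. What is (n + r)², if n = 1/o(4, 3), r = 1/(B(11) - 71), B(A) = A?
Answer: 2209/400 ≈ 5.5225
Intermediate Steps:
o(M, a) = -1 + 4/(3 + M)
r = -1/60 (r = 1/(11 - 71) = 1/(-60) = -1/60 ≈ -0.016667)
n = -7/3 (n = 1/((1 - 1*4)/(3 + 4)) = 1/((1 - 4)/7) = 1/((⅐)*(-3)) = 1/(-3/7) = -7/3 ≈ -2.3333)
(n + r)² = (-7/3 - 1/60)² = (-47/20)² = 2209/400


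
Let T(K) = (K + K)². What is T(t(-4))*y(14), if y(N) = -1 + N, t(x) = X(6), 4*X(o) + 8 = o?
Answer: 13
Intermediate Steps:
X(o) = -2 + o/4
t(x) = -½ (t(x) = -2 + (¼)*6 = -2 + 3/2 = -½)
T(K) = 4*K² (T(K) = (2*K)² = 4*K²)
T(t(-4))*y(14) = (4*(-½)²)*(-1 + 14) = (4*(¼))*13 = 1*13 = 13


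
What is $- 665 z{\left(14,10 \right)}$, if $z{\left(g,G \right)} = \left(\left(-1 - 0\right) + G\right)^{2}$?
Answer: $-53865$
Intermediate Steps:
$z{\left(g,G \right)} = \left(-1 + G\right)^{2}$ ($z{\left(g,G \right)} = \left(\left(-1 + 0\right) + G\right)^{2} = \left(-1 + G\right)^{2}$)
$- 665 z{\left(14,10 \right)} = - 665 \left(-1 + 10\right)^{2} = - 665 \cdot 9^{2} = \left(-665\right) 81 = -53865$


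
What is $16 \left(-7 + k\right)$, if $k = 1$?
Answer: $-96$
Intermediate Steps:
$16 \left(-7 + k\right) = 16 \left(-7 + 1\right) = 16 \left(-6\right) = -96$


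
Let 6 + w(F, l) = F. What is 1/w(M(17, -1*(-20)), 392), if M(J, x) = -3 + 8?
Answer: -1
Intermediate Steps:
M(J, x) = 5
w(F, l) = -6 + F
1/w(M(17, -1*(-20)), 392) = 1/(-6 + 5) = 1/(-1) = -1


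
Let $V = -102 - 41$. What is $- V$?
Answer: $143$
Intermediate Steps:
$V = -143$
$- V = \left(-1\right) \left(-143\right) = 143$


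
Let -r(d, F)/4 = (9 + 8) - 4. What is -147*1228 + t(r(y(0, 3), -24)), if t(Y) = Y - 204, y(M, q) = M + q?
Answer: -180772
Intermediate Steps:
r(d, F) = -52 (r(d, F) = -4*((9 + 8) - 4) = -4*(17 - 4) = -4*13 = -52)
t(Y) = -204 + Y
-147*1228 + t(r(y(0, 3), -24)) = -147*1228 + (-204 - 52) = -180516 - 256 = -180772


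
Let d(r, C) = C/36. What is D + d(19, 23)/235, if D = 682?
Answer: 5769743/8460 ≈ 682.00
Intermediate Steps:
d(r, C) = C/36 (d(r, C) = C*(1/36) = C/36)
D + d(19, 23)/235 = 682 + ((1/36)*23)/235 = 682 + (1/235)*(23/36) = 682 + 23/8460 = 5769743/8460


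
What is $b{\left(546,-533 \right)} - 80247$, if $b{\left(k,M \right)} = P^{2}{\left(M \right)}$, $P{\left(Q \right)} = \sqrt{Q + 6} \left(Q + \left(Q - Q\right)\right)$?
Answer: $-149795150$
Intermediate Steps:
$P{\left(Q \right)} = Q \sqrt{6 + Q}$ ($P{\left(Q \right)} = \sqrt{6 + Q} \left(Q + 0\right) = \sqrt{6 + Q} Q = Q \sqrt{6 + Q}$)
$b{\left(k,M \right)} = M^{2} \left(6 + M\right)$ ($b{\left(k,M \right)} = \left(M \sqrt{6 + M}\right)^{2} = M^{2} \left(6 + M\right)$)
$b{\left(546,-533 \right)} - 80247 = \left(-533\right)^{2} \left(6 - 533\right) - 80247 = 284089 \left(-527\right) - 80247 = -149714903 - 80247 = -149795150$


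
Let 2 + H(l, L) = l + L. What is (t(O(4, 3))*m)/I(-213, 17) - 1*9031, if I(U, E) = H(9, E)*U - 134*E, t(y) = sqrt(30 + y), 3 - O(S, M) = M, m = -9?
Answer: -9031 + 9*sqrt(30)/7390 ≈ -9031.0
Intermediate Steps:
O(S, M) = 3 - M
H(l, L) = -2 + L + l (H(l, L) = -2 + (l + L) = -2 + (L + l) = -2 + L + l)
I(U, E) = -134*E + U*(7 + E) (I(U, E) = (-2 + E + 9)*U - 134*E = (7 + E)*U - 134*E = U*(7 + E) - 134*E = -134*E + U*(7 + E))
(t(O(4, 3))*m)/I(-213, 17) - 1*9031 = (sqrt(30 + (3 - 1*3))*(-9))/(-134*17 - 213*(7 + 17)) - 1*9031 = (sqrt(30 + (3 - 3))*(-9))/(-2278 - 213*24) - 9031 = (sqrt(30 + 0)*(-9))/(-2278 - 5112) - 9031 = (sqrt(30)*(-9))/(-7390) - 9031 = -9*sqrt(30)*(-1/7390) - 9031 = 9*sqrt(30)/7390 - 9031 = -9031 + 9*sqrt(30)/7390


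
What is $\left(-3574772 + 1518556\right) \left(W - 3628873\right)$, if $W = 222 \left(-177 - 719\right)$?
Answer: $7870752761560$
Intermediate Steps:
$W = -198912$ ($W = 222 \left(-177 - 719\right) = 222 \left(-896\right) = -198912$)
$\left(-3574772 + 1518556\right) \left(W - 3628873\right) = \left(-3574772 + 1518556\right) \left(-198912 - 3628873\right) = \left(-2056216\right) \left(-3827785\right) = 7870752761560$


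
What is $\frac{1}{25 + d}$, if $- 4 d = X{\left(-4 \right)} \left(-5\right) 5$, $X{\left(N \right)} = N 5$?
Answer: $- \frac{1}{100} \approx -0.01$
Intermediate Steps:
$X{\left(N \right)} = 5 N$
$d = -125$ ($d = - \frac{5 \left(-4\right) \left(-5\right) 5}{4} = - \frac{\left(-20\right) \left(-5\right) 5}{4} = - \frac{100 \cdot 5}{4} = \left(- \frac{1}{4}\right) 500 = -125$)
$\frac{1}{25 + d} = \frac{1}{25 - 125} = \frac{1}{-100} = - \frac{1}{100}$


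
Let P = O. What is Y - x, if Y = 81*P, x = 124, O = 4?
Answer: 200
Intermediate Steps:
P = 4
Y = 324 (Y = 81*4 = 324)
Y - x = 324 - 1*124 = 324 - 124 = 200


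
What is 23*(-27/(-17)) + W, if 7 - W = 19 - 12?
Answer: 621/17 ≈ 36.529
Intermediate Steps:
W = 0 (W = 7 - (19 - 12) = 7 - 1*7 = 7 - 7 = 0)
23*(-27/(-17)) + W = 23*(-27/(-17)) + 0 = 23*(-27*(-1/17)) + 0 = 23*(27/17) + 0 = 621/17 + 0 = 621/17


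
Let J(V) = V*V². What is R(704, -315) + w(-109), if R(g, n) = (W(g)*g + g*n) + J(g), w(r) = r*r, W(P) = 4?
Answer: 348706601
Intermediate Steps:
J(V) = V³
w(r) = r²
R(g, n) = g³ + 4*g + g*n (R(g, n) = (4*g + g*n) + g³ = g³ + 4*g + g*n)
R(704, -315) + w(-109) = 704*(4 - 315 + 704²) + (-109)² = 704*(4 - 315 + 495616) + 11881 = 704*495305 + 11881 = 348694720 + 11881 = 348706601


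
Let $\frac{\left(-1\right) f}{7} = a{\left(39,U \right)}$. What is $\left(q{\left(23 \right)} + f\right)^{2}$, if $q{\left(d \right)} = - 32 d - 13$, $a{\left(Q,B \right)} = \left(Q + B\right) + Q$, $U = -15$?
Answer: $1416100$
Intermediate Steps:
$a{\left(Q,B \right)} = B + 2 Q$ ($a{\left(Q,B \right)} = \left(B + Q\right) + Q = B + 2 Q$)
$q{\left(d \right)} = -13 - 32 d$
$f = -441$ ($f = - 7 \left(-15 + 2 \cdot 39\right) = - 7 \left(-15 + 78\right) = \left(-7\right) 63 = -441$)
$\left(q{\left(23 \right)} + f\right)^{2} = \left(\left(-13 - 736\right) - 441\right)^{2} = \left(-749 - 441\right)^{2} = \left(-1190\right)^{2} = 1416100$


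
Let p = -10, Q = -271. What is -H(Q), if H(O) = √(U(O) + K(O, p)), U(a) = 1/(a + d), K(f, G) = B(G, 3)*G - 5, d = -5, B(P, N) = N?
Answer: -I*√666609/138 ≈ -5.9164*I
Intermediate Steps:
K(f, G) = -5 + 3*G (K(f, G) = 3*G - 5 = -5 + 3*G)
U(a) = 1/(-5 + a) (U(a) = 1/(a - 5) = 1/(-5 + a))
H(O) = √(-35 + 1/(-5 + O)) (H(O) = √(1/(-5 + O) + (-5 + 3*(-10))) = √(1/(-5 + O) + (-5 - 30)) = √(1/(-5 + O) - 35) = √(-35 + 1/(-5 + O)))
-H(Q) = -√((176 - 35*(-271))/(-5 - 271)) = -√((176 + 9485)/(-276)) = -√(-1/276*9661) = -√(-9661/276) = -I*√666609/138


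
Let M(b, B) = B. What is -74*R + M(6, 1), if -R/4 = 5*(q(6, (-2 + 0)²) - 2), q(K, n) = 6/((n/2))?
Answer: 1481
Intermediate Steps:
q(K, n) = 12/n (q(K, n) = 6/((n*(½))) = 6/((n/2)) = 6*(2/n) = 12/n)
R = -20 (R = -20*(12/((-2 + 0)²) - 2) = -20*(12/((-2)²) - 2) = -20*(12/4 - 2) = -20*(12*(¼) - 2) = -20*(3 - 2) = -20 ≈ -20.000)
-74*R + M(6, 1) = -74*(-20) + 1 = 1480 + 1 = 1481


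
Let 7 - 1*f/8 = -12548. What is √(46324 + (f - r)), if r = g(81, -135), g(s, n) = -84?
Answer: 4*√9178 ≈ 383.21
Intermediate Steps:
f = 100440 (f = 56 - 8*(-12548) = 56 + 100384 = 100440)
r = -84
√(46324 + (f - r)) = √(46324 + (100440 - 1*(-84))) = √(46324 + (100440 + 84)) = √(46324 + 100524) = √146848 = 4*√9178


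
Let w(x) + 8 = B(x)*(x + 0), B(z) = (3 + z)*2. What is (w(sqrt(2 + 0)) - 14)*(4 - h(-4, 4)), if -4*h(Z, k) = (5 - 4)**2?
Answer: -153/2 + 51*sqrt(2)/2 ≈ -40.438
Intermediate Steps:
h(Z, k) = -1/4 (h(Z, k) = -(5 - 4)**2/4 = -1/4*1**2 = -1/4*1 = -1/4)
B(z) = 6 + 2*z
w(x) = -8 + x*(6 + 2*x) (w(x) = -8 + (6 + 2*x)*(x + 0) = -8 + (6 + 2*x)*x = -8 + x*(6 + 2*x))
(w(sqrt(2 + 0)) - 14)*(4 - h(-4, 4)) = ((-8 + 2*sqrt(2 + 0)*(3 + sqrt(2 + 0))) - 14)*(4 - 1*(-1/4)) = ((-8 + 2*sqrt(2)*(3 + sqrt(2))) - 14)*(4 + 1/4) = (-22 + 2*sqrt(2)*(3 + sqrt(2)))*(17/4) = -187/2 + 17*sqrt(2)*(3 + sqrt(2))/2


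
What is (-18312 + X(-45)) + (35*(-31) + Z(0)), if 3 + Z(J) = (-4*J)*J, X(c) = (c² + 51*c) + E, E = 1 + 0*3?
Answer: -19669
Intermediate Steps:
E = 1 (E = 1 + 0 = 1)
X(c) = 1 + c² + 51*c (X(c) = (c² + 51*c) + 1 = 1 + c² + 51*c)
Z(J) = -3 - 4*J² (Z(J) = -3 + (-4*J)*J = -3 - 4*J²)
(-18312 + X(-45)) + (35*(-31) + Z(0)) = (-18312 + (1 + (-45)² + 51*(-45))) + (35*(-31) + (-3 - 4*0²)) = (-18312 + (1 + 2025 - 2295)) + (-1085 + (-3 - 4*0)) = (-18312 - 269) + (-1085 + (-3 + 0)) = -18581 + (-1085 - 3) = -18581 - 1088 = -19669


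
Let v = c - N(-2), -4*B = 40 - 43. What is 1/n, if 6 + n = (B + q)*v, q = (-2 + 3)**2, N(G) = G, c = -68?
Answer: -2/243 ≈ -0.0082304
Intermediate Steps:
B = 3/4 (B = -(40 - 43)/4 = -1/4*(-3) = 3/4 ≈ 0.75000)
v = -66 (v = -68 - 1*(-2) = -68 + 2 = -66)
q = 1 (q = 1**2 = 1)
n = -243/2 (n = -6 + (3/4 + 1)*(-66) = -6 + (7/4)*(-66) = -6 - 231/2 = -243/2 ≈ -121.50)
1/n = 1/(-243/2) = -2/243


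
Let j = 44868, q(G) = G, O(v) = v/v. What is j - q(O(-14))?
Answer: 44867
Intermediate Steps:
O(v) = 1
j - q(O(-14)) = 44868 - 1*1 = 44868 - 1 = 44867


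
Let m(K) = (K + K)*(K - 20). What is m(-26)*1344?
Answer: 3214848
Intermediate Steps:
m(K) = 2*K*(-20 + K) (m(K) = (2*K)*(-20 + K) = 2*K*(-20 + K))
m(-26)*1344 = (2*(-26)*(-20 - 26))*1344 = (2*(-26)*(-46))*1344 = 2392*1344 = 3214848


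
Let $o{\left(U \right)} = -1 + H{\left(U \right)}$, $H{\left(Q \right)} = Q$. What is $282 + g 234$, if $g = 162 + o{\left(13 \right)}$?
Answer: $40998$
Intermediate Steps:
$o{\left(U \right)} = -1 + U$
$g = 174$ ($g = 162 + \left(-1 + 13\right) = 162 + 12 = 174$)
$282 + g 234 = 282 + 174 \cdot 234 = 282 + 40716 = 40998$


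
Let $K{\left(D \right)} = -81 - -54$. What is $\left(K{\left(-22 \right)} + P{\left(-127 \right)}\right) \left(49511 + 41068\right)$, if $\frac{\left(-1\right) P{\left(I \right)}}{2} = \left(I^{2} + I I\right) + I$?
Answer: $-5823233331$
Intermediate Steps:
$K{\left(D \right)} = -27$ ($K{\left(D \right)} = -81 + 54 = -27$)
$P{\left(I \right)} = - 4 I^{2} - 2 I$ ($P{\left(I \right)} = - 2 \left(\left(I^{2} + I I\right) + I\right) = - 2 \left(\left(I^{2} + I^{2}\right) + I\right) = - 2 \left(2 I^{2} + I\right) = - 2 \left(I + 2 I^{2}\right) = - 4 I^{2} - 2 I$)
$\left(K{\left(-22 \right)} + P{\left(-127 \right)}\right) \left(49511 + 41068\right) = \left(-27 - - 254 \left(1 + 2 \left(-127\right)\right)\right) \left(49511 + 41068\right) = \left(-27 - - 254 \left(1 - 254\right)\right) 90579 = \left(-27 - \left(-254\right) \left(-253\right)\right) 90579 = \left(-27 - 64262\right) 90579 = \left(-64289\right) 90579 = -5823233331$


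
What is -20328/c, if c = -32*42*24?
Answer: 121/192 ≈ 0.63021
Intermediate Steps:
c = -32256 (c = -1344*24 = -32256)
-20328/c = -20328/(-32256) = -20328*(-1/32256) = 121/192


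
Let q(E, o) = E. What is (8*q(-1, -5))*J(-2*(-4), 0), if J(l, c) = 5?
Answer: -40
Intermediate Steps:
(8*q(-1, -5))*J(-2*(-4), 0) = (8*(-1))*5 = -8*5 = -40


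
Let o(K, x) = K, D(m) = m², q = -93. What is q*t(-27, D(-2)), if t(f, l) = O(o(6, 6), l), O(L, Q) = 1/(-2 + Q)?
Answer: -93/2 ≈ -46.500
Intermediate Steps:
t(f, l) = 1/(-2 + l)
q*t(-27, D(-2)) = -93/(-2 + (-2)²) = -93/(-2 + 4) = -93/2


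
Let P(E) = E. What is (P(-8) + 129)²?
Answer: 14641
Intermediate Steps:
(P(-8) + 129)² = (-8 + 129)² = 121² = 14641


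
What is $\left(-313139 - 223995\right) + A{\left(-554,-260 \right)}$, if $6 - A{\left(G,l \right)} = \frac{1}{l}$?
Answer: $- \frac{139653279}{260} \approx -5.3713 \cdot 10^{5}$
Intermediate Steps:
$A{\left(G,l \right)} = 6 - \frac{1}{l}$
$\left(-313139 - 223995\right) + A{\left(-554,-260 \right)} = \left(-313139 - 223995\right) + \left(6 - \frac{1}{-260}\right) = -537134 + \left(6 - - \frac{1}{260}\right) = -537134 + \left(6 + \frac{1}{260}\right) = -537134 + \frac{1561}{260} = - \frac{139653279}{260}$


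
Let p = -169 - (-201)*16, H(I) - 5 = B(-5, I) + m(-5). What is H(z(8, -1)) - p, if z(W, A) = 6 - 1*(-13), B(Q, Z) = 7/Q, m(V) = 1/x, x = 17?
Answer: -258684/85 ≈ -3043.3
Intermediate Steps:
m(V) = 1/17
z(W, A) = 19 (z(W, A) = 6 + 13 = 19)
H(I) = 311/85 (H(I) = 5 + (7/(-5) + 1/17) = 5 + (7*(-⅕) + 1/17) = 5 + (-7/5 + 1/17) = 5 - 114/85 = 311/85)
p = 3047 (p = -169 - 67*(-48) = -169 + 3216 = 3047)
H(z(8, -1)) - p = 311/85 - 1*3047 = 311/85 - 3047 = -258684/85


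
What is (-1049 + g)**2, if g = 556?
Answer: 243049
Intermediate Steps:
(-1049 + g)**2 = (-1049 + 556)**2 = (-493)**2 = 243049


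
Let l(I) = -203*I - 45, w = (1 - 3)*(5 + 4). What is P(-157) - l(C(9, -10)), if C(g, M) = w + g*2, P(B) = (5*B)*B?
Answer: 123290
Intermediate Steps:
w = -18 (w = -2*9 = -18)
P(B) = 5*B²
C(g, M) = -18 + 2*g (C(g, M) = -18 + g*2 = -18 + 2*g)
l(I) = -45 - 203*I
P(-157) - l(C(9, -10)) = 5*(-157)² - (-45 - 203*(-18 + 2*9)) = 5*24649 - (-45 - 203*(-18 + 18)) = 123245 - (-45 - 203*0) = 123245 - (-45 + 0) = 123245 - 1*(-45) = 123245 + 45 = 123290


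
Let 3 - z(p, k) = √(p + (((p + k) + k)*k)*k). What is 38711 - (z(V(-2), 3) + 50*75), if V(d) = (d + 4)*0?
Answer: 34958 + 3*√6 ≈ 34965.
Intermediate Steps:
V(d) = 0 (V(d) = (4 + d)*0 = 0)
z(p, k) = 3 - √(p + k²*(p + 2*k)) (z(p, k) = 3 - √(p + (((p + k) + k)*k)*k) = 3 - √(p + (((k + p) + k)*k)*k) = 3 - √(p + ((p + 2*k)*k)*k) = 3 - √(p + (k*(p + 2*k))*k) = 3 - √(p + k²*(p + 2*k)))
38711 - (z(V(-2), 3) + 50*75) = 38711 - ((3 - √(0 + 2*3³ + 0*3²)) + 50*75) = 38711 - ((3 - √(0 + 2*27 + 0*9)) + 3750) = 38711 - ((3 - √(0 + 54 + 0)) + 3750) = 38711 - ((3 - √54) + 3750) = 38711 - ((3 - 3*√6) + 3750) = 38711 - (3753 - 3*√6) = 38711 + (-3753 + 3*√6) = 34958 + 3*√6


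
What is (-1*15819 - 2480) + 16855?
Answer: -1444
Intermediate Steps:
(-1*15819 - 2480) + 16855 = (-15819 - 2480) + 16855 = -18299 + 16855 = -1444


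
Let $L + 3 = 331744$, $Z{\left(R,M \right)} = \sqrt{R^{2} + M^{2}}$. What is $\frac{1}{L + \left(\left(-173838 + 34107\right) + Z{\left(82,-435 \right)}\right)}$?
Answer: $\frac{14770}{2835972627} - \frac{\sqrt{195949}}{36867644151} \approx 5.1961 \cdot 10^{-6}$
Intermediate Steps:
$Z{\left(R,M \right)} = \sqrt{M^{2} + R^{2}}$
$L = 331741$ ($L = -3 + 331744 = 331741$)
$\frac{1}{L + \left(\left(-173838 + 34107\right) + Z{\left(82,-435 \right)}\right)} = \frac{1}{331741 + \left(\left(-173838 + 34107\right) + \sqrt{\left(-435\right)^{2} + 82^{2}}\right)} = \frac{1}{331741 - \left(139731 - \sqrt{189225 + 6724}\right)} = \frac{1}{331741 - \left(139731 - \sqrt{195949}\right)} = \frac{1}{192010 + \sqrt{195949}}$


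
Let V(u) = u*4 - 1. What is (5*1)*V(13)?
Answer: 255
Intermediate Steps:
V(u) = -1 + 4*u (V(u) = 4*u - 1 = -1 + 4*u)
(5*1)*V(13) = (5*1)*(-1 + 4*13) = 5*(-1 + 52) = 5*51 = 255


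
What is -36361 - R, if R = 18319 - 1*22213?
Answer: -32467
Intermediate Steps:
R = -3894 (R = 18319 - 22213 = -3894)
-36361 - R = -36361 - 1*(-3894) = -36361 + 3894 = -32467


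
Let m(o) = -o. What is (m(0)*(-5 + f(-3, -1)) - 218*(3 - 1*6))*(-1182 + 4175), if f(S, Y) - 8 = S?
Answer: 1957422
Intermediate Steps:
f(S, Y) = 8 + S
(m(0)*(-5 + f(-3, -1)) - 218*(3 - 1*6))*(-1182 + 4175) = ((-1*0)*(-5 + (8 - 3)) - 218*(3 - 1*6))*(-1182 + 4175) = (0*(-5 + 5) - 218*(3 - 6))*2993 = (0*0 - 218*(-3))*2993 = (0 + 654)*2993 = 654*2993 = 1957422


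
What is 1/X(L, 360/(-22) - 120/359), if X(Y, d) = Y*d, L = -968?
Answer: 359/5802720 ≈ 6.1868e-5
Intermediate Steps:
1/X(L, 360/(-22) - 120/359) = 1/(-968*(360/(-22) - 120/359)) = 1/(-968*(360*(-1/22) - 120*1/359)) = 1/(-968*(-180/11 - 120/359)) = 1/(-968*(-65940/3949)) = 1/(5802720/359) = 359/5802720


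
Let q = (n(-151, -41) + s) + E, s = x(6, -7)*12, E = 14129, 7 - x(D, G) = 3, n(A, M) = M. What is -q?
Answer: -14136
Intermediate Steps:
x(D, G) = 4 (x(D, G) = 7 - 1*3 = 7 - 3 = 4)
s = 48 (s = 4*12 = 48)
q = 14136 (q = (-41 + 48) + 14129 = 7 + 14129 = 14136)
-q = -1*14136 = -14136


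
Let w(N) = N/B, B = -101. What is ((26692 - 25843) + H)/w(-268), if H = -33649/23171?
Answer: 991745765/3104914 ≈ 319.41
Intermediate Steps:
H = -33649/23171 (H = -33649*1/23171 = -33649/23171 ≈ -1.4522)
w(N) = -N/101 (w(N) = N/(-101) = N*(-1/101) = -N/101)
((26692 - 25843) + H)/w(-268) = ((26692 - 25843) - 33649/23171)/((-1/101*(-268))) = (849 - 33649/23171)/(268/101) = (19638530/23171)*(101/268) = 991745765/3104914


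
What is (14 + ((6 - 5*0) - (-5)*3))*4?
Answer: 140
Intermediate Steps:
(14 + ((6 - 5*0) - (-5)*3))*4 = (14 + ((6 + 0) - 1*(-15)))*4 = (14 + (6 + 15))*4 = (14 + 21)*4 = 35*4 = 140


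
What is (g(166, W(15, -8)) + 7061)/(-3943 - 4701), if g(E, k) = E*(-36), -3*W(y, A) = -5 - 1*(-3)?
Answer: -1085/8644 ≈ -0.12552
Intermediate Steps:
W(y, A) = ⅔ (W(y, A) = -(-5 - 1*(-3))/3 = -(-5 + 3)/3 = -⅓*(-2) = ⅔)
g(E, k) = -36*E
(g(166, W(15, -8)) + 7061)/(-3943 - 4701) = (-36*166 + 7061)/(-3943 - 4701) = (-5976 + 7061)/(-8644) = 1085*(-1/8644) = -1085/8644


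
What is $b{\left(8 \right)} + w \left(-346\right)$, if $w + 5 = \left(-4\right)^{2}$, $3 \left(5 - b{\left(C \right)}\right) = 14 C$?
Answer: $- \frac{11515}{3} \approx -3838.3$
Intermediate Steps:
$b{\left(C \right)} = 5 - \frac{14 C}{3}$
$w = 11$ ($w = -5 + \left(-4\right)^{2} = -5 + 16 = 11$)
$b{\left(8 \right)} + w \left(-346\right) = \left(5 - \frac{112}{3}\right) + 11 \left(-346\right) = \left(5 - \frac{112}{3}\right) - 3806 = - \frac{97}{3} - 3806 = - \frac{11515}{3}$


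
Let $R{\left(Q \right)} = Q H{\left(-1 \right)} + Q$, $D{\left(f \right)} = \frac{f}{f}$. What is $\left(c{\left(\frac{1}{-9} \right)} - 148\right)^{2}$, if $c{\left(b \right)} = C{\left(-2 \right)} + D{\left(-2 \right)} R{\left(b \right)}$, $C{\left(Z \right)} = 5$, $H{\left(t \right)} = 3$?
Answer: $\frac{1666681}{81} \approx 20576.0$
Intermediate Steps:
$D{\left(f \right)} = 1$
$R{\left(Q \right)} = 4 Q$ ($R{\left(Q \right)} = Q 3 + Q = 3 Q + Q = 4 Q$)
$c{\left(b \right)} = 5 + 4 b$ ($c{\left(b \right)} = 5 + 1 \cdot 4 b = 5 + 4 b$)
$\left(c{\left(\frac{1}{-9} \right)} - 148\right)^{2} = \left(\left(5 + \frac{4}{-9}\right) - 148\right)^{2} = \left(\left(5 + 4 \left(- \frac{1}{9}\right)\right) - 148\right)^{2} = \left(\left(5 - \frac{4}{9}\right) - 148\right)^{2} = \left(\frac{41}{9} - 148\right)^{2} = \left(- \frac{1291}{9}\right)^{2} = \frac{1666681}{81}$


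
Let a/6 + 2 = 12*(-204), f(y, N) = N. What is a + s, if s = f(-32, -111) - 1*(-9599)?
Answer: -5212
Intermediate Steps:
a = -14700 (a = -12 + 6*(12*(-204)) = -12 + 6*(-2448) = -12 - 14688 = -14700)
s = 9488 (s = -111 - 1*(-9599) = -111 + 9599 = 9488)
a + s = -14700 + 9488 = -5212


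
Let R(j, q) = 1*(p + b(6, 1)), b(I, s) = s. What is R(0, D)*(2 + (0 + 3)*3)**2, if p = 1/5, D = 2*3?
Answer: 726/5 ≈ 145.20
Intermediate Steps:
D = 6
p = 1/5 (p = 1*(1/5) = 1/5 ≈ 0.20000)
R(j, q) = 6/5 (R(j, q) = 1*(1/5 + 1) = 1*(6/5) = 6/5)
R(0, D)*(2 + (0 + 3)*3)**2 = 6*(2 + (0 + 3)*3)**2/5 = 6*(2 + 3*3)**2/5 = 6*(2 + 9)**2/5 = (6/5)*11**2 = (6/5)*121 = 726/5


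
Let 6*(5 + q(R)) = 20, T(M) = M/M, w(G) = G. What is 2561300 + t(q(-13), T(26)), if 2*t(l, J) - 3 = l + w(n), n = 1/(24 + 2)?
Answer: 399562907/156 ≈ 2.5613e+6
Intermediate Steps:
n = 1/26 ≈ 0.038462
T(M) = 1
q(R) = -5/3 (q(R) = -5 + (⅙)*20 = -5 + 10/3 = -5/3)
t(l, J) = 79/52 + l/2 (t(l, J) = 3/2 + (l + 1/26)/2 = 3/2 + (1/26 + l)/2 = 3/2 + (1/52 + l/2) = 79/52 + l/2)
2561300 + t(q(-13), T(26)) = 2561300 + (79/52 + (½)*(-5/3)) = 2561300 + (79/52 - ⅚) = 2561300 + 107/156 = 399562907/156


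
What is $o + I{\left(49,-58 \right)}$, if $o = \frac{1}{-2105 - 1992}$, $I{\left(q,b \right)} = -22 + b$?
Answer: $- \frac{327761}{4097} \approx -80.0$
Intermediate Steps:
$o = - \frac{1}{4097}$ ($o = \frac{1}{-4097} = - \frac{1}{4097} \approx -0.00024408$)
$o + I{\left(49,-58 \right)} = - \frac{1}{4097} - 80 = - \frac{327761}{4097}$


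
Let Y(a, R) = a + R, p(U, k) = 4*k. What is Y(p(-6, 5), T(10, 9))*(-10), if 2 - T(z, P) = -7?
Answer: -290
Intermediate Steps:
T(z, P) = 9 (T(z, P) = 2 - 1*(-7) = 2 + 7 = 9)
Y(a, R) = R + a
Y(p(-6, 5), T(10, 9))*(-10) = (9 + 4*5)*(-10) = (9 + 20)*(-10) = 29*(-10) = -290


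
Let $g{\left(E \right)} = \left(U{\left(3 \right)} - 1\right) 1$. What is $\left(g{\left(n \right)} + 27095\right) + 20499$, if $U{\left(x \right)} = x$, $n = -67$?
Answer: $47596$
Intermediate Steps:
$g{\left(E \right)} = 2$ ($g{\left(E \right)} = \left(3 - 1\right) 1 = 2 \cdot 1 = 2$)
$\left(g{\left(n \right)} + 27095\right) + 20499 = \left(2 + 27095\right) + 20499 = 27097 + 20499 = 47596$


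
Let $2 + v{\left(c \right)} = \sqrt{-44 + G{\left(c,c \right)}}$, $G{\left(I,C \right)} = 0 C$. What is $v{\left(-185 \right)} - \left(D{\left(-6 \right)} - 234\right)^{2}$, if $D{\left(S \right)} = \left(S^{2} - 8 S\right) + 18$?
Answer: $-17426 + 2 i \sqrt{11} \approx -17426.0 + 6.6332 i$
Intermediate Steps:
$G{\left(I,C \right)} = 0$
$v{\left(c \right)} = -2 + 2 i \sqrt{11}$ ($v{\left(c \right)} = -2 + \sqrt{-44 + 0} = -2 + \sqrt{-44} = -2 + 2 i \sqrt{11}$)
$D{\left(S \right)} = 18 + S^{2} - 8 S$
$v{\left(-185 \right)} - \left(D{\left(-6 \right)} - 234\right)^{2} = \left(-2 + 2 i \sqrt{11}\right) - \left(\left(18 + \left(-6\right)^{2} - -48\right) - 234\right)^{2} = \left(-2 + 2 i \sqrt{11}\right) - \left(\left(18 + 36 + 48\right) - 234\right)^{2} = \left(-2 + 2 i \sqrt{11}\right) - \left(102 - 234\right)^{2} = \left(-2 + 2 i \sqrt{11}\right) - \left(-132\right)^{2} = \left(-2 + 2 i \sqrt{11}\right) - 17424 = -17426 + 2 i \sqrt{11}$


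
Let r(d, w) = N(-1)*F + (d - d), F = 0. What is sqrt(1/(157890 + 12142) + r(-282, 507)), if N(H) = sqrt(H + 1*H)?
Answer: sqrt(10627)/42508 ≈ 0.0024251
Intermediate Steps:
N(H) = sqrt(2)*sqrt(H) (N(H) = sqrt(H + H) = sqrt(2*H) = sqrt(2)*sqrt(H))
r(d, w) = 0 (r(d, w) = (sqrt(2)*sqrt(-1))*0 + (d - d) = (sqrt(2)*I)*0 + 0 = (I*sqrt(2))*0 + 0 = 0 + 0 = 0)
sqrt(1/(157890 + 12142) + r(-282, 507)) = sqrt(1/(157890 + 12142) + 0) = sqrt(1/170032 + 0) = sqrt(1/170032) = sqrt(10627)/42508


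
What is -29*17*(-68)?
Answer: 33524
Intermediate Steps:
-29*17*(-68) = -493*(-68) = 33524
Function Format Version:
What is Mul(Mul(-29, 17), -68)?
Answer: 33524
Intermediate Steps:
Mul(Mul(-29, 17), -68) = Mul(-493, -68) = 33524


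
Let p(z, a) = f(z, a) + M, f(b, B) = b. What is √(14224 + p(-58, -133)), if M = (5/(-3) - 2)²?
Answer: √127615/3 ≈ 119.08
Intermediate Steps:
M = 121/9 (M = (5*(-⅓) - 2)² = (-5/3 - 2)² = (-11/3)² = 121/9 ≈ 13.444)
p(z, a) = 121/9 + z (p(z, a) = z + 121/9 = 121/9 + z)
√(14224 + p(-58, -133)) = √(14224 + (121/9 - 58)) = √(14224 - 401/9) = √(127615/9) = √127615/3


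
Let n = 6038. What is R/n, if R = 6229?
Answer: 6229/6038 ≈ 1.0316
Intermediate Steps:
R/n = 6229/6038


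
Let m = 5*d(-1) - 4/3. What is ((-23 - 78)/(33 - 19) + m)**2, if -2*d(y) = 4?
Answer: 606841/1764 ≈ 344.01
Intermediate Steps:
d(y) = -2 (d(y) = -1/2*4 = -2)
m = -34/3 (m = 5*(-2) - 4/3 = -10 - 4*1/3 = -10 - 4/3 = -34/3 ≈ -11.333)
((-23 - 78)/(33 - 19) + m)**2 = ((-23 - 78)/(33 - 19) - 34/3)**2 = (-101/14 - 34/3)**2 = (-779/42)**2 = 606841/1764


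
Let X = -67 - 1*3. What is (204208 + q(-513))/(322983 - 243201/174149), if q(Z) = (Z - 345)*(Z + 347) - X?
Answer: 30189251597/28123461633 ≈ 1.0735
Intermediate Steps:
X = -70 (X = -67 - 3 = -70)
q(Z) = 70 + (-345 + Z)*(347 + Z) (q(Z) = (Z - 345)*(Z + 347) - 1*(-70) = (-345 + Z)*(347 + Z) + 70 = 70 + (-345 + Z)*(347 + Z))
(204208 + q(-513))/(322983 - 243201/174149) = (204208 + (-119645 + (-513)² + 2*(-513)))/(322983 - 243201/174149) = (204208 + (-119645 + 263169 - 1026))/(322983 - 243201*1/174149) = (204208 + 142498)/(322983 - 243201/174149) = 346706/(56246923266/174149) = 346706*(174149/56246923266) = 30189251597/28123461633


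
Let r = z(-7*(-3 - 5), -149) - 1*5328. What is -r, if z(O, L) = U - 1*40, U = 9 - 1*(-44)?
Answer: 5315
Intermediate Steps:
U = 53 (U = 9 + 44 = 53)
z(O, L) = 13 (z(O, L) = 53 - 1*40 = 53 - 40 = 13)
r = -5315 (r = 13 - 1*5328 = 13 - 5328 = -5315)
-r = -1*(-5315) = 5315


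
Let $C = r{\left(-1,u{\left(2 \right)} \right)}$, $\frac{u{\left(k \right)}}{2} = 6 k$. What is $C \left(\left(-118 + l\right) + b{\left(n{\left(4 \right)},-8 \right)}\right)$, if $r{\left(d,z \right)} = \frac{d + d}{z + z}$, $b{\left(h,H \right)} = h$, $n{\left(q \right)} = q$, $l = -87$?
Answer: $\frac{67}{8} \approx 8.375$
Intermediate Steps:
$u{\left(k \right)} = 12 k$ ($u{\left(k \right)} = 2 \cdot 6 k = 12 k$)
$r{\left(d,z \right)} = \frac{d}{z}$ ($r{\left(d,z \right)} = \frac{2 d}{2 z} = 2 d \frac{1}{2 z} = \frac{d}{z}$)
$C = - \frac{1}{24}$ ($C = - \frac{1}{12 \cdot 2} = - \frac{1}{24} \approx -0.041667$)
$C \left(\left(-118 + l\right) + b{\left(n{\left(4 \right)},-8 \right)}\right) = - \frac{\left(-118 - 87\right) + 4}{24} = - \frac{-205 + 4}{24} = \left(- \frac{1}{24}\right) \left(-201\right) = \frac{67}{8}$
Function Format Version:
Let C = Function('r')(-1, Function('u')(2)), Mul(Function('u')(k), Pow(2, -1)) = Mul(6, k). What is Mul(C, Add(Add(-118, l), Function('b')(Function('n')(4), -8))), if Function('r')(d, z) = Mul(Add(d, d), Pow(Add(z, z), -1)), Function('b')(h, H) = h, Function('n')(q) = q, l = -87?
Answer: Rational(67, 8) ≈ 8.3750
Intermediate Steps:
Function('u')(k) = Mul(12, k) (Function('u')(k) = Mul(2, Mul(6, k)) = Mul(12, k))
Function('r')(d, z) = Mul(d, Pow(z, -1)) (Function('r')(d, z) = Mul(Mul(2, d), Pow(Mul(2, z), -1)) = Mul(Mul(2, d), Mul(Rational(1, 2), Pow(z, -1))) = Mul(d, Pow(z, -1)))
C = Rational(-1, 24) (C = Mul(-1, Pow(Mul(12, 2), -1)) = Mul(-1, Pow(24, -1)) = Mul(-1, Rational(1, 24)) = Rational(-1, 24) ≈ -0.041667)
Mul(C, Add(Add(-118, l), Function('b')(Function('n')(4), -8))) = Mul(Rational(-1, 24), Add(Add(-118, -87), 4)) = Mul(Rational(-1, 24), Add(-205, 4)) = Mul(Rational(-1, 24), -201) = Rational(67, 8)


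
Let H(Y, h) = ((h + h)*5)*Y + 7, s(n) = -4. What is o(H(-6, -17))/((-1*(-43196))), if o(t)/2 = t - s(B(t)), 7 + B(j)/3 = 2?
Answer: 1031/21598 ≈ 0.047736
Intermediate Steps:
B(j) = -15 (B(j) = -21 + 3*2 = -21 + 6 = -15)
H(Y, h) = 7 + 10*Y*h (H(Y, h) = ((2*h)*5)*Y + 7 = (10*h)*Y + 7 = 10*Y*h + 7 = 7 + 10*Y*h)
o(t) = 8 + 2*t (o(t) = 2*(t - 1*(-4)) = 2*(t + 4) = 2*(4 + t) = 8 + 2*t)
o(H(-6, -17))/((-1*(-43196))) = (8 + 2*(7 + 10*(-6)*(-17)))/((-1*(-43196))) = (8 + 2*(7 + 1020))/43196 = (8 + 2*1027)*(1/43196) = (8 + 2054)*(1/43196) = 2062*(1/43196) = 1031/21598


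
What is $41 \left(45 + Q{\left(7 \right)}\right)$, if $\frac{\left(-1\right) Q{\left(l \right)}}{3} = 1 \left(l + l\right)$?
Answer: $123$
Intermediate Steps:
$Q{\left(l \right)} = - 6 l$ ($Q{\left(l \right)} = - 3 \cdot 1 \left(l + l\right) = - 3 \cdot 1 \cdot 2 l = - 3 \cdot 2 l = - 6 l$)
$41 \left(45 + Q{\left(7 \right)}\right) = 41 \left(45 - 42\right) = 41 \cdot 3 = 123$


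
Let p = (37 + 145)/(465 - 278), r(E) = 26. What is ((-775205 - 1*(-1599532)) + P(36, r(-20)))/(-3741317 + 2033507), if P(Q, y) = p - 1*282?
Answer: -154096597/319360470 ≈ -0.48252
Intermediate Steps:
p = 182/187 ≈ 0.97326
P(Q, y) = -52552/187 (P(Q, y) = 182/187 - 1*282 = 182/187 - 282 = -52552/187)
((-775205 - 1*(-1599532)) + P(36, r(-20)))/(-3741317 + 2033507) = ((-775205 - 1*(-1599532)) - 52552/187)/(-3741317 + 2033507) = ((-775205 + 1599532) - 52552/187)/(-1707810) = (824327 - 52552/187)*(-1/1707810) = (154096597/187)*(-1/1707810) = -154096597/319360470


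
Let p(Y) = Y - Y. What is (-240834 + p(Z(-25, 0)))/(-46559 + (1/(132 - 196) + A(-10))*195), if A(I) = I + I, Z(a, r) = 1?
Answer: 15413376/3229571 ≈ 4.7726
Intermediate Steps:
A(I) = 2*I
p(Y) = 0
(-240834 + p(Z(-25, 0)))/(-46559 + (1/(132 - 196) + A(-10))*195) = (-240834 + 0)/(-46559 + (1/(132 - 196) + 2*(-10))*195) = -240834/(-46559 + (1/(-64) - 20)*195) = -240834/(-46559 + (-1/64 - 20)*195) = -240834/(-46559 - 1281/64*195) = -240834/(-46559 - 249795/64) = -240834/(-3229571/64) = -240834*(-64/3229571) = 15413376/3229571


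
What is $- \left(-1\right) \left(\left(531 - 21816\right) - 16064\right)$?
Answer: $-37349$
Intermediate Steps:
$- \left(-1\right) \left(\left(531 - 21816\right) - 16064\right) = - \left(-1\right) \left(-21285 - 16064\right) = - \left(-1\right) \left(-37349\right) = \left(-1\right) 37349 = -37349$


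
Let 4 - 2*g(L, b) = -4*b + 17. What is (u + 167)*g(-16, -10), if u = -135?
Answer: -848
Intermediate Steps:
g(L, b) = -13/2 + 2*b (g(L, b) = 2 - (-4*b + 17)/2 = 2 - (17 - 4*b)/2 = 2 + (-17/2 + 2*b) = -13/2 + 2*b)
(u + 167)*g(-16, -10) = (-135 + 167)*(-13/2 + 2*(-10)) = 32*(-13/2 - 20) = 32*(-53/2) = -848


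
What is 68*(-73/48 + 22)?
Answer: 16711/12 ≈ 1392.6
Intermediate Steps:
68*(-73/48 + 22) = 68*(983/48) = 16711/12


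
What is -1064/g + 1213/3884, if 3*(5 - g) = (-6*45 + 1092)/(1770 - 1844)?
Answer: -10893909/89332 ≈ -121.95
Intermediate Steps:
g = 322/37 (g = 5 - (-6*45 + 1092)/(3*(1770 - 1844)) = 5 - (-270 + 1092)/(3*(-74)) = 5 - 274*(-1)/74 = 5 - ⅓*(-411/37) = 5 + 137/37 = 322/37 ≈ 8.7027)
-1064/g + 1213/3884 = -1064/322/37 + 1213/3884 = -1064*37/322 + 1213*(1/3884) = -2812/23 + 1213/3884 = -10893909/89332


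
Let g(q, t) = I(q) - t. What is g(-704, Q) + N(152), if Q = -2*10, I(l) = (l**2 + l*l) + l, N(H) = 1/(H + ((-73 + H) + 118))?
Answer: 345701253/349 ≈ 9.9055e+5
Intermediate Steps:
N(H) = 1/(45 + 2*H) (N(H) = 1/(H + (45 + H)) = 1/(45 + 2*H))
I(l) = l + 2*l**2 (I(l) = (l**2 + l**2) + l = 2*l**2 + l = l + 2*l**2)
Q = -20
g(q, t) = -t + q*(1 + 2*q) (g(q, t) = q*(1 + 2*q) - t = -t + q*(1 + 2*q))
g(-704, Q) + N(152) = (-1*(-20) - 704*(1 + 2*(-704))) + 1/(45 + 2*152) = (20 - 704*(1 - 1408)) + 1/(45 + 304) = (20 - 704*(-1407)) + 1/349 = (20 + 990528) + 1/349 = 990548 + 1/349 = 345701253/349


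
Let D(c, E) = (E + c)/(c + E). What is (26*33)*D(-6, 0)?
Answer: 858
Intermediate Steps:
D(c, E) = 1 (D(c, E) = (E + c)/(E + c) = 1)
(26*33)*D(-6, 0) = (26*33)*1 = 858*1 = 858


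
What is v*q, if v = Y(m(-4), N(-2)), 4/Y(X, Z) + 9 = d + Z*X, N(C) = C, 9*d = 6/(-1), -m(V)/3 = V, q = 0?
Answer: 0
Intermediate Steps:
m(V) = -3*V
d = -2/3 (d = (6/(-1))/9 = (6*(-1))/9 = (1/9)*(-6) = -2/3 ≈ -0.66667)
Y(X, Z) = 4/(-29/3 + X*Z) (Y(X, Z) = 4/(-9 + (-2/3 + Z*X)) = 4/(-9 + (-2/3 + X*Z)) = 4/(-29/3 + X*Z))
v = -12/101 (v = 12/(-29 + 3*(-3*(-4))*(-2)) = 12/(-29 + 3*12*(-2)) = 12/(-29 - 72) = 12/(-101) = 12*(-1/101) = -12/101 ≈ -0.11881)
v*q = -12/101*0 = 0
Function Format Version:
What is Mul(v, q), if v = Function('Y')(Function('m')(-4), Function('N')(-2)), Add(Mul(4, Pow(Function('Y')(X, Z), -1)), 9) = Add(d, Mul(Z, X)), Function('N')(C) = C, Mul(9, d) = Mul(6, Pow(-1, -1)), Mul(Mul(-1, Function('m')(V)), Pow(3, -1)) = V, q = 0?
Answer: 0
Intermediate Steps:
Function('m')(V) = Mul(-3, V)
d = Rational(-2, 3) (d = Mul(Rational(1, 9), Mul(6, Pow(-1, -1))) = Mul(Rational(1, 9), Mul(6, -1)) = Mul(Rational(1, 9), -6) = Rational(-2, 3) ≈ -0.66667)
Function('Y')(X, Z) = Mul(4, Pow(Add(Rational(-29, 3), Mul(X, Z)), -1)) (Function('Y')(X, Z) = Mul(4, Pow(Add(-9, Add(Rational(-2, 3), Mul(Z, X))), -1)) = Mul(4, Pow(Add(-9, Add(Rational(-2, 3), Mul(X, Z))), -1)) = Mul(4, Pow(Add(Rational(-29, 3), Mul(X, Z)), -1)))
v = Rational(-12, 101) (v = Mul(12, Pow(Add(-29, Mul(3, Mul(-3, -4), -2)), -1)) = Mul(12, Pow(Add(-29, Mul(3, 12, -2)), -1)) = Mul(12, Pow(Add(-29, -72), -1)) = Mul(12, Pow(-101, -1)) = Mul(12, Rational(-1, 101)) = Rational(-12, 101) ≈ -0.11881)
Mul(v, q) = Mul(Rational(-12, 101), 0) = 0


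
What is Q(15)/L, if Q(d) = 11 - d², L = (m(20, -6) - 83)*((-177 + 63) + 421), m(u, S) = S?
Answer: 214/27323 ≈ 0.0078322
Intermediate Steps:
L = -27323 (L = (-6 - 83)*((-177 + 63) + 421) = -89*(-114 + 421) = -89*307 = -27323)
Q(15)/L = (11 - 1*15²)/(-27323) = (11 - 1*225)*(-1/27323) = (11 - 225)*(-1/27323) = -214*(-1/27323) = 214/27323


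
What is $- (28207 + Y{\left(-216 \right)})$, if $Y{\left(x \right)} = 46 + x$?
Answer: $-28037$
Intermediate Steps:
$- (28207 + Y{\left(-216 \right)}) = - (28207 + \left(46 - 216\right)) = - (28207 - 170) = \left(-1\right) 28037 = -28037$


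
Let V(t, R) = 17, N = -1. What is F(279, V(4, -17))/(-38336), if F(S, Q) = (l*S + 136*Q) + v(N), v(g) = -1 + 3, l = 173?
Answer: -50581/38336 ≈ -1.3194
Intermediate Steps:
v(g) = 2
F(S, Q) = 2 + 136*Q + 173*S (F(S, Q) = (173*S + 136*Q) + 2 = (136*Q + 173*S) + 2 = 2 + 136*Q + 173*S)
F(279, V(4, -17))/(-38336) = (2 + 136*17 + 173*279)/(-38336) = (2 + 2312 + 48267)*(-1/38336) = 50581*(-1/38336) = -50581/38336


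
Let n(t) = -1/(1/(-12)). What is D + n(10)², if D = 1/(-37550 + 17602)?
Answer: 2872511/19948 ≈ 144.00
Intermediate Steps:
n(t) = 12 (n(t) = -1/(-1/12) = -1*(-12) = 12)
D = -1/19948 (D = 1/(-19948) = -1/19948 ≈ -5.0130e-5)
D + n(10)² = -1/19948 + 12² = -1/19948 + 144 = 2872511/19948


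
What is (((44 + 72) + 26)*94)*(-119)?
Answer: -1588412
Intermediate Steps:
(((44 + 72) + 26)*94)*(-119) = ((116 + 26)*94)*(-119) = (142*94)*(-119) = 13348*(-119) = -1588412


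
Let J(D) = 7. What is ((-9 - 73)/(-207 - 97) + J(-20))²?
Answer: 1221025/23104 ≈ 52.849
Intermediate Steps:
((-9 - 73)/(-207 - 97) + J(-20))² = ((-9 - 73)/(-207 - 97) + 7)² = (-82/(-304) + 7)² = (-82*(-1/304) + 7)² = (41/152 + 7)² = (1105/152)² = 1221025/23104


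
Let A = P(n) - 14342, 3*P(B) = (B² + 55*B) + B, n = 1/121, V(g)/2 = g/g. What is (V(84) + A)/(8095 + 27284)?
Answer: -69983227/172661313 ≈ -0.40532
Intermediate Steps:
V(g) = 2 (V(g) = 2*(g/g) = 2*1 = 2)
n = 1/121 ≈ 0.0082645
P(B) = B²/3 + 56*B/3 (P(B) = ((B² + 55*B) + B)/3 = (B² + 56*B)/3 = B²/3 + 56*B/3)
A = -209978963/14641 (A = (⅓)*(1/121)*(56 + 1/121) - 14342 = (⅓)*(1/121)*(6777/121) - 14342 = 2259/14641 - 14342 = -209978963/14641 ≈ -14342.)
(V(84) + A)/(8095 + 27284) = (2 - 209978963/14641)/(8095 + 27284) = -209949681/14641/35379 = -209949681/14641*1/35379 = -69983227/172661313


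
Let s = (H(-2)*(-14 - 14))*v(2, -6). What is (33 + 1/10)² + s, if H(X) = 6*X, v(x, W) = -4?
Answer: -24839/100 ≈ -248.39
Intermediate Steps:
s = -1344 (s = ((6*(-2))*(-14 - 14))*(-4) = -12*(-28)*(-4) = 336*(-4) = -1344)
(33 + 1/10)² + s = (33 + 1/10)² - 1344 = (33 + ⅒)² - 1344 = (331/10)² - 1344 = 109561/100 - 1344 = -24839/100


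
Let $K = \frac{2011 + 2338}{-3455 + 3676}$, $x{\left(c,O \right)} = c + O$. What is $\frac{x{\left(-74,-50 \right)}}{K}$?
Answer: $- \frac{27404}{4349} \approx -6.3012$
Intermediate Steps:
$x{\left(c,O \right)} = O + c$
$K = \frac{4349}{221} \approx 19.679$
$\frac{x{\left(-74,-50 \right)}}{K} = \frac{-50 - 74}{\frac{4349}{221}} = \left(-124\right) \frac{221}{4349} = - \frac{27404}{4349}$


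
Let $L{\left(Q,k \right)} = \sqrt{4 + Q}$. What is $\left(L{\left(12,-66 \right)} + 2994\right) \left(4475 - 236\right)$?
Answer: $12708522$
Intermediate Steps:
$\left(L{\left(12,-66 \right)} + 2994\right) \left(4475 - 236\right) = \left(\sqrt{4 + 12} + 2994\right) \left(4475 - 236\right) = \left(\sqrt{16} + 2994\right) \left(4475 + \left(-268 + 32\right)\right) = \left(4 + 2994\right) \left(4475 - 236\right) = 2998 \cdot 4239 = 12708522$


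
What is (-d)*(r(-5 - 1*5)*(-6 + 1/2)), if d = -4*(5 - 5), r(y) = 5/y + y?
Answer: 0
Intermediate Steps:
r(y) = y + 5/y
d = 0 (d = -4*0 = 0)
(-d)*(r(-5 - 1*5)*(-6 + 1/2)) = (-1*0)*(((-5 - 1*5) + 5/(-5 - 1*5))*(-6 + 1/2)) = 0*(((-5 - 5) + 5/(-5 - 5))*(-6 + 1/2)) = 0*((-10 + 5/(-10))*(-11/2)) = 0*((-10 + 5*(-1/10))*(-11/2)) = 0*((-10 - 1/2)*(-11/2)) = 0*(-21/2*(-11/2)) = 0*(231/4) = 0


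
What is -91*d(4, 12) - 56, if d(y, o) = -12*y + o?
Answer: 3220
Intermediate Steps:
d(y, o) = o - 12*y
-91*d(4, 12) - 56 = -91*(12 - 12*4) - 56 = -91*(12 - 48) - 56 = -91*(-36) - 56 = 3276 - 56 = 3220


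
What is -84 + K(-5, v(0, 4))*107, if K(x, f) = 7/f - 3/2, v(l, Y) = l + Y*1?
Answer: -229/4 ≈ -57.250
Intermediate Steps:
v(l, Y) = Y + l (v(l, Y) = l + Y = Y + l)
K(x, f) = -3/2 + 7/f (K(x, f) = 7/f - 3*½ = 7/f - 3/2 = -3/2 + 7/f)
-84 + K(-5, v(0, 4))*107 = -84 + (-3/2 + 7/(4 + 0))*107 = -84 + (-3/2 + 7/4)*107 = -84 + (¼)*107 = -84 + 107/4 = -229/4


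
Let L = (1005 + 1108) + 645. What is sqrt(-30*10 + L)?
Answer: sqrt(2458) ≈ 49.578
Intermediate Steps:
L = 2758 (L = 2113 + 645 = 2758)
sqrt(-30*10 + L) = sqrt(-30*10 + 2758) = sqrt(-300 + 2758) = sqrt(2458)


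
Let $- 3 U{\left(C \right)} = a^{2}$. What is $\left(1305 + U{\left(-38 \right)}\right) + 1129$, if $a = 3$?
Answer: $2431$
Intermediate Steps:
$U{\left(C \right)} = -3$ ($U{\left(C \right)} = - \frac{3^{2}}{3} = \left(- \frac{1}{3}\right) 9 = -3$)
$\left(1305 + U{\left(-38 \right)}\right) + 1129 = \left(1305 - 3\right) + 1129 = 1302 + 1129 = 2431$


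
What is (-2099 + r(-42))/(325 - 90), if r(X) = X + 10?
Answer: -2131/235 ≈ -9.0681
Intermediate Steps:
r(X) = 10 + X
(-2099 + r(-42))/(325 - 90) = (-2099 + (10 - 42))/(325 - 90) = (-2099 - 32)/235 = -2131*1/235 = -2131/235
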